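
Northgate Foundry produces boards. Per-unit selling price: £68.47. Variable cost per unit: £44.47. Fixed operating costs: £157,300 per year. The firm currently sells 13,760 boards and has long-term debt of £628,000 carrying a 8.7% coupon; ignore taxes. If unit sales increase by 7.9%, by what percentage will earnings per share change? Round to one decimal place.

+22.1%

At 13,760 units, contribution = 13,760 × £24.00 = £330,240.00.
Operating income = contribution − fixed costs = £330,240.00 − £157,300 = £172,940.00.
Interest = £54,636.00, so EBIT − I = £118,304.00.
Degree of combined leverage = contribution ÷ (EBIT − I) = £330,240.00 ÷ £118,304.00 = 2.7915.
%ΔEPS = DCL × %ΔSales = 2.7915 × +7.9% = +22.1%.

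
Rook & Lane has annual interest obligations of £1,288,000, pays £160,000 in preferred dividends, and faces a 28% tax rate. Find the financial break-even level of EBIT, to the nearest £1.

Preferred dividends are paid after tax, so their pre-tax equivalent is £160,000 ÷ (1 − 0.28) = £222,222.22.
Financial break-even EBIT = interest + D_p ÷ (1 − t) = £1,288,000 + £222,222.22 = £1,510,222.22.

£1,510,222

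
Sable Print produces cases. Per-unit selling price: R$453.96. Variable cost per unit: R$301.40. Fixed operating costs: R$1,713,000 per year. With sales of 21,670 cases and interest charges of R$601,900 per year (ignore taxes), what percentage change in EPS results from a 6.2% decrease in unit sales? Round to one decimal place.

-20.7%

At 21,670 units, contribution = 21,670 × R$152.56 = R$3,305,975.20.
Operating income = contribution − fixed costs = R$3,305,975.20 − R$1,713,000 = R$1,592,975.20.
After interest of R$601,900.00, pre-tax earnings = R$991,075.20.
DCL = total CM / (EBIT − I) = R$3,305,975.20 / R$991,075.20 = 3.3357.
EPS therefore changes by 3.3357 × (-6.2%) = -20.7%.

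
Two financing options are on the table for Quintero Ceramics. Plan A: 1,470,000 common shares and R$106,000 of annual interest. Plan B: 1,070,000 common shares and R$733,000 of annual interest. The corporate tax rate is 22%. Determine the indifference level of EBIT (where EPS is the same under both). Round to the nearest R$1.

R$2,410,225

At indifference, (EBIT − 106,000)(1 − t)/1,470,000 = (EBIT − 733,000)(1 − t)/1,070,000.
Cancelling (1 − t) and cross-multiplying: 1,070,000·(EBIT − 106,000) = 1,470,000·(EBIT − 733,000).
Solving, EBIT = (733,000·1,470,000 − 106,000·1,070,000) / (1,470,000 − 1,070,000) = 964,090,000,000 / 400,000 = 2,410,225.00.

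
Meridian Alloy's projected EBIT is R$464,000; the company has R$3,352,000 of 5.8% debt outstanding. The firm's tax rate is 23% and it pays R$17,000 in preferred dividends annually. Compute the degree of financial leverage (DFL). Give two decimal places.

Interest = R$194,416.00.
Pre-tax preferred-dividend burden = R$17,000 ÷ (1 − 0.23) = R$22,077.92.
DFL = EBIT ÷ [EBIT − I − D_p/(1−t)] = R$464,000 ÷ [R$464,000 − R$194,416.00 − R$22,077.92] = R$464,000 ÷ R$247,506.08 = 1.8747.

1.87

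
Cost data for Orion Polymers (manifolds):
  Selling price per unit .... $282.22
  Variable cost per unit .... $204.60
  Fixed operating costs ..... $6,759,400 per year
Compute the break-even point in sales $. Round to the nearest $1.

CM per unit = $282.22 − $204.60 = $77.62; CM ratio = $77.62 / $282.22 = 0.2750.
Break-even sales = FC ÷ CM ratio = $6,759,400 × $282.22 / $77.62 = $24,576,628.

$24,576,628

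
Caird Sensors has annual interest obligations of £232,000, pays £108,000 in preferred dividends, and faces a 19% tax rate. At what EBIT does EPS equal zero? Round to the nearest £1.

£365,333

Grossing the preferred dividend up to pre-tax terms: £108,000 / (1 − 0.19) = £133,333.33.
EPS = 0 when EBIT covers interest plus the pre-tax preferred burden: £232,000 + £133,333.33 = £365,333.33.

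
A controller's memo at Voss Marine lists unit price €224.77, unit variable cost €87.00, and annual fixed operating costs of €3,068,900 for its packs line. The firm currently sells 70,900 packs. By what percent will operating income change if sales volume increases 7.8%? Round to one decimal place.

At 70,900 units, contribution = 70,900 × €137.77 = €9,767,893.00.
Subtracting fixed costs: EBIT = €9,767,893.00 − €3,068,900 = €6,698,993.00.
DOL = contribution ÷ EBIT = €9,767,893.00 ÷ €6,698,993.00 = 1.4581.
Operating income changes by 1.4581 × +7.8% = +11.4%.

+11.4%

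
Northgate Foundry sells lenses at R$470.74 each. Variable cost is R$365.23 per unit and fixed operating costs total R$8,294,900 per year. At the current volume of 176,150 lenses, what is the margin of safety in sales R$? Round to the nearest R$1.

Unit CM = price − variable cost = R$470.74 − R$365.23 = R$105.51. Break-even units = R$8,294,900 ÷ R$105.51 = 78,617.19; break-even revenue = 78,617.19 × R$470.74 = R$37,008,257.28.
Actual sales revenue = 176,150 × R$470.74 = R$82,920,851.00.
Margin of safety = R$82,920,851.00 − R$37,008,257.28 = R$45,912,594.

R$45,912,594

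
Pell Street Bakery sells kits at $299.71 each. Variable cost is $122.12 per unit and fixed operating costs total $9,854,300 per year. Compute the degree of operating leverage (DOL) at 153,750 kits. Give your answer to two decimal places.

1.56

Total contribution margin = 153,750 × $177.59 = $27,304,462.50.
Subtracting fixed costs: EBIT = $27,304,462.50 − $9,854,300 = $17,450,162.50.
DOL = contribution ÷ EBIT = $27,304,462.50 ÷ $17,450,162.50 = 1.5647.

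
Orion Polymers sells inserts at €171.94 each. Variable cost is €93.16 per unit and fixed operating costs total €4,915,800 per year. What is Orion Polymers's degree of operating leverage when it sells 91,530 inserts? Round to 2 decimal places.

Contribution at this volume is 91,530 × €78.78 = €7,210,733.40.
Subtracting fixed costs: EBIT = €7,210,733.40 − €4,915,800 = €2,294,933.40.
So DOL = total CM / EBIT = €7,210,733.40 / €2,294,933.40 = 3.1420.

3.14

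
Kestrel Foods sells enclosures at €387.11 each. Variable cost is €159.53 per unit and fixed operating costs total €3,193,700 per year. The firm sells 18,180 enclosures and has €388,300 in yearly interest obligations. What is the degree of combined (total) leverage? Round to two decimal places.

7.45

Total contribution margin = 18,180 × €227.58 = €4,137,404.40.
EBIT = €4,137,404.40 − €3,193,700 = €943,704.40. Interest = €388,300.00, so EBIT − I = €555,404.40.
Degree of total leverage = total CM / (EBIT − interest) = €4,137,404.40 / €555,404.40 = 7.4494.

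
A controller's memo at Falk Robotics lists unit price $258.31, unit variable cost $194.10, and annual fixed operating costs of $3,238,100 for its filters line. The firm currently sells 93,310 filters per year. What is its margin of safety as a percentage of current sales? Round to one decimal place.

46.0%

Unit CM = price − variable cost = $258.31 − $194.10 = $64.21. Break-even units = $3,238,100 ÷ $64.21 = 50,429.84; break-even revenue = 50,429.84 × $258.31 = $13,026,531.86.
Current sales = 93,310 × $258.31 = $24,102,906.10.
Margin of safety = ($24,102,906.10 − $13,026,531.86) ÷ $24,102,906.10 = 46.0%.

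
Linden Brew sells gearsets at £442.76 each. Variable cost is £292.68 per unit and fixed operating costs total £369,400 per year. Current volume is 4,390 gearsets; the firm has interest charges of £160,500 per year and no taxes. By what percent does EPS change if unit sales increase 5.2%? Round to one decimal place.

+26.6%

Contribution at this volume is 4,390 × £150.08 = £658,851.20.
Operating income = contribution − fixed costs = £658,851.20 − £369,400 = £289,451.20.
Interest = £160,500.00, so EBIT − I = £128,951.20.
Degree of combined leverage = contribution ÷ (EBIT − I) = £658,851.20 ÷ £128,951.20 = 5.1093.
%ΔEPS = DCL × %ΔSales = 5.1093 × +5.2% = +26.6%.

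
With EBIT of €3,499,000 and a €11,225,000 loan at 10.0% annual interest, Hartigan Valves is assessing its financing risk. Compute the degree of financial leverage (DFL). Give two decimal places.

Annual interest charges come to €1,122,500.00.
DFL = EBIT ÷ (EBIT − I) = €3,499,000 ÷ (€3,499,000 − €1,122,500.00) = €3,499,000 ÷ €2,376,500.00 = 1.4723.

1.47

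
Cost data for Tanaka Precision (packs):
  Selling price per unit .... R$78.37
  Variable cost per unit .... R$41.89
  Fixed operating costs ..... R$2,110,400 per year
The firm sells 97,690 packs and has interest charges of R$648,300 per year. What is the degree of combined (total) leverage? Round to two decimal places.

Total contribution margin = 97,690 × R$36.48 = R$3,563,731.20.
Operating income = contribution − fixed costs = R$3,563,731.20 − R$2,110,400 = R$1,453,331.20. Interest = R$648,300.00.
DOL = R$3,563,731.20 ÷ R$1,453,331.20 = 2.4521; DFL = R$1,453,331.20 ÷ R$805,031.20 = 1.8053.
DCL = DOL × DFL = 2.4521 × 1.8053 = 4.4268.

4.43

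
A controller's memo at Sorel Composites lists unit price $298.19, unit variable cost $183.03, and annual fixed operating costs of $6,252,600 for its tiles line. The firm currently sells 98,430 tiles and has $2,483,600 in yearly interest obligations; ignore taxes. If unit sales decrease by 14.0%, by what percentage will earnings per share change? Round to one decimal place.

-61.1%

Total contribution margin = 98,430 × $115.16 = $11,335,198.80.
EBIT = $11,335,198.80 − $6,252,600 = $5,082,598.80.
After interest of $2,483,600.00, pre-tax earnings = $2,598,998.80.
Degree of combined leverage = contribution ÷ (EBIT − I) = $11,335,198.80 ÷ $2,598,998.80 = 4.3614.
EPS therefore changes by 4.3614 × (-14.0%) = -61.1%.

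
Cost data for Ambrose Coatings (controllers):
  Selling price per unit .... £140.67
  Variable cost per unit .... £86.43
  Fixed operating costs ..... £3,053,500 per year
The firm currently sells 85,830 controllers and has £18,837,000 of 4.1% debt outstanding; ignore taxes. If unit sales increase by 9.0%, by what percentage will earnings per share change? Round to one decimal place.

+50.5%

Total contribution margin = 85,830 × £54.24 = £4,655,419.20.
EBIT = £4,655,419.20 − £3,053,500 = £1,601,919.20.
After interest of £772,317.00, pre-tax earnings = £829,602.20.
Degree of combined leverage = contribution ÷ (EBIT − I) = £4,655,419.20 ÷ £829,602.20 = 5.6116.
%ΔEPS = DCL × %ΔSales = 5.6116 × +9.0% = +50.5%.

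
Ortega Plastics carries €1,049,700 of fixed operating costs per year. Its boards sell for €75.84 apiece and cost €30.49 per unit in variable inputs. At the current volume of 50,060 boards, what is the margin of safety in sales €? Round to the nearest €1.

€2,041,109

Unit CM = price − variable cost = €75.84 − €30.49 = €45.35. Break-even units = €1,049,700 ÷ €45.35 = 23,146.64; break-even revenue = 23,146.64 × €75.84 = €1,755,440.97.
Actual sales revenue = 50,060 × €75.84 = €3,796,550.40.
Margin of safety = €3,796,550.40 − €1,755,440.97 = €2,041,109.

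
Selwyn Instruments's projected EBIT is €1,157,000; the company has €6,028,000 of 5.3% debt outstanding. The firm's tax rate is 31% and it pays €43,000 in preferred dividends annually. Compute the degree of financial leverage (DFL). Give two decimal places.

1.49

Annual interest charges come to €319,484.00.
Pre-tax preferred-dividend burden = €43,000 ÷ (1 − 0.31) = €62,318.84.
DFL = EBIT ÷ [EBIT − I − D_p/(1−t)] = €1,157,000 ÷ [€1,157,000 − €319,484.00 − €62,318.84] = €1,157,000 ÷ €775,197.16 = 1.4925.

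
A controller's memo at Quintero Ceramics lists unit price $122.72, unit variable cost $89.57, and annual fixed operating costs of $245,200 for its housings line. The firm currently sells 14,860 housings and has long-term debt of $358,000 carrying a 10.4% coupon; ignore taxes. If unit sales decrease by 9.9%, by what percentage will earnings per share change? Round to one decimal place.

Contribution at this volume is 14,860 × $33.15 = $492,609.00.
Operating income = contribution − fixed costs = $492,609.00 − $245,200 = $247,409.00.
Interest = $37,232.00, so EBIT − I = $210,177.00.
DCL = total CM / (EBIT − I) = $492,609.00 / $210,177.00 = 2.3438.
EPS therefore changes by 2.3438 × (-9.9%) = -23.2%.

-23.2%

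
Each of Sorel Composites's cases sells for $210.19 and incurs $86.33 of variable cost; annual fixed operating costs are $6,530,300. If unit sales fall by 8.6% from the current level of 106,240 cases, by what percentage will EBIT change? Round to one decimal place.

-17.1%

Total contribution margin = 106,240 × $123.86 = $13,158,886.40.
Operating income = contribution − fixed costs = $13,158,886.40 − $6,530,300 = $6,628,586.40.
So DOL = total CM / EBIT = $13,158,886.40 / $6,628,586.40 = 1.9852.
So EBIT moves 1.9852 × (-8.6%) = -17.1%.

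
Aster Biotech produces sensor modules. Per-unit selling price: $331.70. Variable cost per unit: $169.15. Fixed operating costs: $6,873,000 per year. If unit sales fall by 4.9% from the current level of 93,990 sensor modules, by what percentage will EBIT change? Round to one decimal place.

Total contribution margin = 93,990 × $162.55 = $15,278,074.50.
EBIT = $15,278,074.50 − $6,873,000 = $8,405,074.50.
Degree of operating leverage = $15,278,074.50 / $8,405,074.50 = 1.8177.
Operating income changes by 1.8177 × -4.9% = -8.9%.

-8.9%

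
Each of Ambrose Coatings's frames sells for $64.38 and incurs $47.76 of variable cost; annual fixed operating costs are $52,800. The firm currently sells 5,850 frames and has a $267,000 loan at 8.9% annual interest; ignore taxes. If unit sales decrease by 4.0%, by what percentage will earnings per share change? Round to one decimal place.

Total contribution margin = 5,850 × $16.62 = $97,227.00.
Subtracting fixed costs: EBIT = $97,227.00 − $52,800 = $44,427.00.
After interest of $23,763.00, pre-tax earnings = $20,664.00.
Degree of combined leverage = contribution ÷ (EBIT − I) = $97,227.00 ÷ $20,664.00 = 4.7051.
%ΔEPS = DCL × %ΔSales = 4.7051 × -4.0% = -18.8%.

-18.8%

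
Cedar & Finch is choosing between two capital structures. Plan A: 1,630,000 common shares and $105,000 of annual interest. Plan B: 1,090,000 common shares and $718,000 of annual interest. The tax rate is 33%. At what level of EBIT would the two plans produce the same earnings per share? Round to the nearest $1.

$1,955,352

At indifference, (EBIT − 105,000)(1 − t)/1,630,000 = (EBIT − 718,000)(1 − t)/1,090,000.
Cancelling (1 − t) and cross-multiplying: 1,090,000·(EBIT − 105,000) = 1,630,000·(EBIT − 718,000).
Solving, EBIT = (718,000·1,630,000 − 105,000·1,090,000) / (1,630,000 − 1,090,000) = 1,055,890,000,000 / 540,000 = 1,955,351.85.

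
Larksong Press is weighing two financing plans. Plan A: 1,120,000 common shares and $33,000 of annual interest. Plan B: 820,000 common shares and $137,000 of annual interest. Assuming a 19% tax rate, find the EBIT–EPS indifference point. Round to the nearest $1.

$421,267

At indifference, (EBIT − 33,000)(1 − t)/1,120,000 = (EBIT − 137,000)(1 − t)/820,000.
Cancelling (1 − t) and cross-multiplying: 820,000·(EBIT − 33,000) = 1,120,000·(EBIT − 137,000).
EBIT × (1,120,000 − 820,000) = 137,000 × 1,120,000 − 33,000 × 820,000 = 126,380,000,000, so EBIT = 126,380,000,000 ÷ 300,000 = 421,266.67.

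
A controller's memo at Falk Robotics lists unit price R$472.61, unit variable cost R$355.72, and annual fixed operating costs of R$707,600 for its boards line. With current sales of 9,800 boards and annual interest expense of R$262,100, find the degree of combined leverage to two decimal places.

6.52

At 9,800 units, contribution = 9,800 × R$116.89 = R$1,145,522.00.
EBIT = R$1,145,522.00 − R$707,600 = R$437,922.00. Interest = R$262,100.00, so EBIT − I = R$175,822.00.
DCL = contribution ÷ (EBIT − I) = R$1,145,522.00 ÷ R$175,822.00 = 6.5152.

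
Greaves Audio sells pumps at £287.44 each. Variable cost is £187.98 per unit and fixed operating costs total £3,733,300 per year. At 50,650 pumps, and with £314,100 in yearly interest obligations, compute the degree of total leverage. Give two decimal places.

5.09

Total contribution margin = 50,650 × £99.46 = £5,037,649.00.
Operating income = contribution − fixed costs = £5,037,649.00 − £3,733,300 = £1,304,349.00. Interest = £314,100.00, so EBIT − I = £990,249.00.
Degree of total leverage = total CM / (EBIT − interest) = £5,037,649.00 / £990,249.00 = 5.0873.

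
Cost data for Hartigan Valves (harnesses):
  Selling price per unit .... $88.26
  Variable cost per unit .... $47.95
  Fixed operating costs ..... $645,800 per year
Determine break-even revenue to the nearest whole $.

$1,413,999

Contribution margin per unit = $88.26 − $47.95 = $40.31, a CM ratio of $40.31 ÷ $88.26 = 0.4567.
Break-even revenue = fixed costs × price ÷ CM = $645,800 × $88.26 ÷ $40.31 = $1,413,999.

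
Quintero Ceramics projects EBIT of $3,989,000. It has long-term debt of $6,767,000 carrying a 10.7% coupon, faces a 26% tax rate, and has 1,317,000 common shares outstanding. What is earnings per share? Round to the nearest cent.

$1.83

Interest = $724,069.00, so EBT = $3,989,000 − $724,069.00 = $3,264,931.00.
After tax at 26%: net income = $3,264,931.00 × 0.74 = $2,416,048.94.
Per share: $2,416,048.94 / 1,317,000 shares = $1.83.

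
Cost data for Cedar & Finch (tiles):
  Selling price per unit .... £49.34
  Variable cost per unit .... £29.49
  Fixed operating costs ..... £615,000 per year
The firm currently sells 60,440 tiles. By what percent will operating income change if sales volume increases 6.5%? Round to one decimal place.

+13.3%

At 60,440 units, contribution = 60,440 × £19.85 = £1,199,734.00.
Subtracting fixed costs: EBIT = £1,199,734.00 − £615,000 = £584,734.00.
Degree of operating leverage = £1,199,734.00 / £584,734.00 = 2.0518.
Operating income changes by 2.0518 × +6.5% = +13.3%.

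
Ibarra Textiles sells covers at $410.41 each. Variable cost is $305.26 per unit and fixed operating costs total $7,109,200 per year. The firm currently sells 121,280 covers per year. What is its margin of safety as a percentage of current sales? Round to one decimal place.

44.3%

Each unit contributes $410.41 − $305.26 = $105.15. Break-even units = $7,109,200 ÷ $105.15 = 67,610.08; break-even revenue = 67,610.08 × $410.41 = $27,747,853.28.
Current sales = 121,280 × $410.41 = $49,774,524.80.
Margin of safety = ($49,774,524.80 − $27,747,853.28) ÷ $49,774,524.80 = 44.3%.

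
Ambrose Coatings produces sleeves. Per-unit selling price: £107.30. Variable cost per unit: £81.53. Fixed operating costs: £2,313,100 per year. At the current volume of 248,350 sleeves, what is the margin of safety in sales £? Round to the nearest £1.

Contribution margin per unit = £107.30 − £81.53 = £25.77. Break-even units = £2,313,100 ÷ £25.77 = 89,759.41; break-even revenue = 89,759.41 × £107.30 = £9,631,184.71.
Actual sales revenue = 248,350 × £107.30 = £26,647,955.00.
Margin of safety = £26,647,955.00 − £9,631,184.71 = £17,016,770.

£17,016,770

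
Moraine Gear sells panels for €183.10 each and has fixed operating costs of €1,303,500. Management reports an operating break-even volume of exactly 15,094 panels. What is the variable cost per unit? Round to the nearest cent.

At break-even, FC = Q × (P − VC), so P − VC = €1,303,500 ÷ 15,094 = €86.3588.
Hence VC = price − CM = €183.10 − €86.3588 = €96.74.

€96.74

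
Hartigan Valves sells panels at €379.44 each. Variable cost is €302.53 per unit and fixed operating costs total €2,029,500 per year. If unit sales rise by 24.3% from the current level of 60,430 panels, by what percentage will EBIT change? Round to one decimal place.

At 60,430 units, contribution = 60,430 × €76.91 = €4,647,671.30.
Operating income = contribution − fixed costs = €4,647,671.30 − €2,029,500 = €2,618,171.30.
So DOL = total CM / EBIT = €4,647,671.30 / €2,618,171.30 = 1.7752.
%ΔEBIT = DOL × %ΔSales = 1.7752 × +24.3% = +43.1%.

+43.1%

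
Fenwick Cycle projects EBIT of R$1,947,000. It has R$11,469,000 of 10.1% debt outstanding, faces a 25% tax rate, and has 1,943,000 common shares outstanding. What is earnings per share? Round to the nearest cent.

R$0.30

Pre-tax income = R$1,947,000 − R$1,158,369.00 = R$788,631.00.
After tax at 25%: net income = R$788,631.00 × 0.75 = R$591,473.25.
EPS = R$591,473.25 ÷ 1,943,000 = R$0.30.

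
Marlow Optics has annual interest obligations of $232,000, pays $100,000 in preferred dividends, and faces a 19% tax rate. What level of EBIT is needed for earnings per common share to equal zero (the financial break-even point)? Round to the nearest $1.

Preferred dividends are paid after tax, so their pre-tax equivalent is $100,000 ÷ (1 − 0.19) = $123,456.79.
EPS = 0 when EBIT covers interest plus the pre-tax preferred burden: $232,000 + $123,456.79 = $355,456.79.

$355,457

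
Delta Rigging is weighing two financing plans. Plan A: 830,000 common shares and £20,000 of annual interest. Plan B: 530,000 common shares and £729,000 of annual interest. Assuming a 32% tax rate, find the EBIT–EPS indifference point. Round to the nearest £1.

At indifference, (EBIT − 20,000)(1 − t)/830,000 = (EBIT − 729,000)(1 − t)/530,000.
The (1 − t) factor cancels: (EBIT − 20,000) × 530,000 = (EBIT − 729,000) × 830,000.
EBIT × (830,000 − 530,000) = 729,000 × 830,000 − 20,000 × 530,000 = 594,470,000,000, so EBIT = 594,470,000,000 ÷ 300,000 = 1,981,566.67.

£1,981,567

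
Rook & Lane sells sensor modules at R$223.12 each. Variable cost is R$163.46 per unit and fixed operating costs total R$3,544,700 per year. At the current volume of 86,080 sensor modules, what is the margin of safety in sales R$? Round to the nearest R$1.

Contribution margin per unit = R$223.12 − R$163.46 = R$59.66. Break-even units = R$3,544,700 ÷ R$59.66 = 59,415.02; break-even revenue = 59,415.02 × R$223.12 = R$13,256,678.91.
Current sales = 86,080 × R$223.12 = R$19,206,169.60.
Margin of safety = R$19,206,169.60 − R$13,256,678.91 = R$5,949,491.

R$5,949,491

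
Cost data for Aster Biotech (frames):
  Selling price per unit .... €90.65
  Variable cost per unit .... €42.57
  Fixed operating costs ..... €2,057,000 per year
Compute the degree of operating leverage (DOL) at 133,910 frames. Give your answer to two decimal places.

Total contribution margin = 133,910 × €48.08 = €6,438,392.80.
EBIT = €6,438,392.80 − €2,057,000 = €4,381,392.80.
DOL = contribution ÷ EBIT = €6,438,392.80 ÷ €4,381,392.80 = 1.4695.

1.47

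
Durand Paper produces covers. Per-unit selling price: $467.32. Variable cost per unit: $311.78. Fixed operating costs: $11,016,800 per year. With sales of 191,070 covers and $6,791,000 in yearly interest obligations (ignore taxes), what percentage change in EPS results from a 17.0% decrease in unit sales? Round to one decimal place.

Contribution at this volume is 191,070 × $155.54 = $29,719,027.80.
Subtracting fixed costs: EBIT = $29,719,027.80 − $11,016,800 = $18,702,227.80.
After interest of $6,791,000.00, pre-tax earnings = $11,911,227.80.
DCL = total CM / (EBIT − I) = $29,719,027.80 / $11,911,227.80 = 2.4950.
EPS therefore changes by 2.4950 × (-17.0%) = -42.4%.

-42.4%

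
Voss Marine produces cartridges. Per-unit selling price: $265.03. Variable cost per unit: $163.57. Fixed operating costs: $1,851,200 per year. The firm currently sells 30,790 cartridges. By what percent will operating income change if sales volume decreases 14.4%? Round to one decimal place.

-35.3%

Contribution at this volume is 30,790 × $101.46 = $3,123,953.40.
Subtracting fixed costs: EBIT = $3,123,953.40 − $1,851,200 = $1,272,753.40.
So DOL = total CM / EBIT = $3,123,953.40 / $1,272,753.40 = 2.4545.
So EBIT moves 2.4545 × (-14.4%) = -35.3%.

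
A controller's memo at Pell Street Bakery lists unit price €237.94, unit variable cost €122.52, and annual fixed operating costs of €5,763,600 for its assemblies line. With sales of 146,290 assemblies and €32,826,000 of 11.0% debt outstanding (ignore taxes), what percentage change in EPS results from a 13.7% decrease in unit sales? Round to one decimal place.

-30.8%

Contribution at this volume is 146,290 × €115.42 = €16,884,791.80.
Operating income = contribution − fixed costs = €16,884,791.80 − €5,763,600 = €11,121,191.80.
After interest of €3,610,860.00, pre-tax earnings = €7,510,331.80.
Degree of combined leverage = contribution ÷ (EBIT − I) = €16,884,791.80 ÷ €7,510,331.80 = 2.2482.
%ΔEPS = DCL × %ΔSales = 2.2482 × -13.7% = -30.8%.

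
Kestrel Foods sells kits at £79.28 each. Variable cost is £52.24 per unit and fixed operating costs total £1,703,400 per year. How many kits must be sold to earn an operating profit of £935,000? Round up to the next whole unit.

97,574 kits

Each unit contributes £79.28 − £52.24 = £27.04.
Units = (FC + target) / CM = (£1,703,400 + £935,000) / £27.04 = 97,573.96, so 97,574 kits.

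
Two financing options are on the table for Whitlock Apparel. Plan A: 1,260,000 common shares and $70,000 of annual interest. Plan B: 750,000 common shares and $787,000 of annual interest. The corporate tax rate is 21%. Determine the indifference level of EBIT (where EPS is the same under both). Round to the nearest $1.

Set EPS_A = EPS_B: (EBIT − $70,000)(1 − 0.21) ÷ 1,260,000 = (EBIT − $787,000)(1 − 0.21) ÷ 750,000.
The (1 − t) factor cancels: (EBIT − 70,000) × 750,000 = (EBIT − 787,000) × 1,260,000.
Solving, EBIT = (787,000·1,260,000 − 70,000·750,000) / (1,260,000 − 750,000) = 939,120,000,000 / 510,000 = 1,841,411.76.

$1,841,412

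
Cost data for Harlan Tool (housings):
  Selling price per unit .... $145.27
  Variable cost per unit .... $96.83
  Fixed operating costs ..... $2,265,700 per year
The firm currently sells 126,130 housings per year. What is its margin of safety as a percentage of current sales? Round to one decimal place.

62.9%

Contribution margin per unit = $145.27 − $96.83 = $48.44. Break-even units = $2,265,700 ÷ $48.44 = 46,773.33; break-even revenue = 46,773.33 × $145.27 = $6,794,761.33.
Actual sales revenue = 126,130 × $145.27 = $18,322,905.10.
Margin of safety = ($18,322,905.10 − $6,794,761.33) ÷ $18,322,905.10 = 62.9%.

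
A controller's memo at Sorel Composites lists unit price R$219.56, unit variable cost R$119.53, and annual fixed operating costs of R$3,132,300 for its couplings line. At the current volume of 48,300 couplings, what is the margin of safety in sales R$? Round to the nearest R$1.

Contribution margin per unit = R$219.56 − R$119.53 = R$100.03. Break-even units = R$3,132,300 ÷ R$100.03 = 31,313.61; break-even revenue = 31,313.61 × R$219.56 = R$6,875,215.32.
Current sales = 48,300 × R$219.56 = R$10,604,748.00.
Margin of safety = R$10,604,748.00 − R$6,875,215.32 = R$3,729,533.

R$3,729,533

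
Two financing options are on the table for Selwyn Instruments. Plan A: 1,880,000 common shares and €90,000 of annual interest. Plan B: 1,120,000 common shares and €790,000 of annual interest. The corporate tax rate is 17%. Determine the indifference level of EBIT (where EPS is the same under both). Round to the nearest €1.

At indifference, (EBIT − 90,000)(1 − t)/1,880,000 = (EBIT − 790,000)(1 − t)/1,120,000.
The (1 − t) factor cancels: (EBIT − 90,000) × 1,120,000 = (EBIT − 790,000) × 1,880,000.
Solving, EBIT = (790,000·1,880,000 − 90,000·1,120,000) / (1,880,000 − 1,120,000) = 1,384,400,000,000 / 760,000 = 1,821,578.95.

€1,821,579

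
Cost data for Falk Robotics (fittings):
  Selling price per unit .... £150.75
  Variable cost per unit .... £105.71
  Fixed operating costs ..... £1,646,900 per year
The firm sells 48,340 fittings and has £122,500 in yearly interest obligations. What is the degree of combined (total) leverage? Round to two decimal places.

At 48,340 units, contribution = 48,340 × £45.04 = £2,177,233.60.
Operating income = contribution − fixed costs = £2,177,233.60 − £1,646,900 = £530,333.60. Interest = £122,500.00, so EBIT − I = £407,833.60.
Degree of total leverage = total CM / (EBIT − interest) = £2,177,233.60 / £407,833.60 = 5.3385.

5.34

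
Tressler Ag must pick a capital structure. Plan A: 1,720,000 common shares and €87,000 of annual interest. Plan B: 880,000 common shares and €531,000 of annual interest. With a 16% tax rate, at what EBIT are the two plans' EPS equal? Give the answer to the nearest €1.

€996,143

At indifference, (EBIT − 87,000)(1 − t)/1,720,000 = (EBIT − 531,000)(1 − t)/880,000.
Cancelling (1 − t) and cross-multiplying: 880,000·(EBIT − 87,000) = 1,720,000·(EBIT − 531,000).
Solving, EBIT = (531,000·1,720,000 − 87,000·880,000) / (1,720,000 − 880,000) = 836,760,000,000 / 840,000 = 996,142.86.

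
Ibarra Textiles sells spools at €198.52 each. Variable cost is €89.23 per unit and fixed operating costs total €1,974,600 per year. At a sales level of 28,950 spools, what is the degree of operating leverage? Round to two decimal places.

2.66

At 28,950 units, contribution = 28,950 × €109.29 = €3,163,945.50.
Subtracting fixed costs: EBIT = €3,163,945.50 − €1,974,600 = €1,189,345.50.
Degree of operating leverage = €3,163,945.50 / €1,189,345.50 = 2.6602.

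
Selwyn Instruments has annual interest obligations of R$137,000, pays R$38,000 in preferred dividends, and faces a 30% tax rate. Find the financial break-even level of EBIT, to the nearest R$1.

R$191,286

Grossing the preferred dividend up to pre-tax terms: R$38,000 / (1 − 0.30) = R$54,285.71.
EPS = 0 when EBIT covers interest plus the pre-tax preferred burden: R$137,000 + R$54,285.71 = R$191,285.71.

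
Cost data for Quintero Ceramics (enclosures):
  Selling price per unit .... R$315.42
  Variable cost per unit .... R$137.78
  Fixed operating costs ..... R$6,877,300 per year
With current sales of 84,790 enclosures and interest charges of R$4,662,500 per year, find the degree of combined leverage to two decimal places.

4.28

At 84,790 units, contribution = 84,790 × R$177.64 = R$15,062,095.60.
Operating income = contribution − fixed costs = R$15,062,095.60 − R$6,877,300 = R$8,184,795.60. Interest = R$4,662,500.00.
DOL = R$15,062,095.60 ÷ R$8,184,795.60 = 1.8403; DFL = R$8,184,795.60 ÷ R$3,522,295.60 = 2.3237.
DCL = DOL × DFL = 1.8403 × 2.3237 = 4.2763.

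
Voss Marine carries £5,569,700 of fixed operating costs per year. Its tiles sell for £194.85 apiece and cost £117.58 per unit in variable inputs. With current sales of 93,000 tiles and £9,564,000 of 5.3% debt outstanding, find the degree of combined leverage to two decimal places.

Contribution at this volume is 93,000 × £77.27 = £7,186,110.00.
Subtracting fixed costs: EBIT = £7,186,110.00 − £5,569,700 = £1,616,410.00. Interest = £506,892.00.
DOL = £7,186,110.00 ÷ £1,616,410.00 = 4.4457; DFL = £1,616,410.00 ÷ £1,109,518.00 = 1.4569.
Combined leverage = 4.4457 × 1.4569 = 6.4769.

6.48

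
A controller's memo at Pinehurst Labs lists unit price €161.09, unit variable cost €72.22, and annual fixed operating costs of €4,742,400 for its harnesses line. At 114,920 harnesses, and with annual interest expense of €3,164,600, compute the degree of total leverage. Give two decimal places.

Total contribution margin = 114,920 × €88.87 = €10,212,940.40.
EBIT = €10,212,940.40 − €4,742,400 = €5,470,540.40. Interest = €3,164,600.00, so EBIT − I = €2,305,940.40.
DCL = contribution ÷ (EBIT − I) = €10,212,940.40 ÷ €2,305,940.40 = 4.4290.

4.43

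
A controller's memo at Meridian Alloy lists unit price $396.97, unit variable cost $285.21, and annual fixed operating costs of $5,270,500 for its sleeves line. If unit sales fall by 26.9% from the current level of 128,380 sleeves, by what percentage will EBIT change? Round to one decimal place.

At 128,380 units, contribution = 128,380 × $111.76 = $14,347,748.80.
EBIT = $14,347,748.80 − $5,270,500 = $9,077,248.80.
So DOL = total CM / EBIT = $14,347,748.80 / $9,077,248.80 = 1.5806.
%ΔEBIT = DOL × %ΔSales = 1.5806 × -26.9% = -42.5%.

-42.5%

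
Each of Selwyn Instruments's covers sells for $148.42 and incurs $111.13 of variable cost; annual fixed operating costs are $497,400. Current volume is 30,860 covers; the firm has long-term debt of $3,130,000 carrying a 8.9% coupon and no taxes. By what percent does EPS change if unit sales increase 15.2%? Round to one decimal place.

+46.7%

Total contribution margin = 30,860 × $37.29 = $1,150,769.40.
Subtracting fixed costs: EBIT = $1,150,769.40 − $497,400 = $653,369.40.
Interest = $278,570.00, so EBIT − I = $374,799.40.
Degree of combined leverage = contribution ÷ (EBIT − I) = $1,150,769.40 ÷ $374,799.40 = 3.0704.
%ΔEPS = DCL × %ΔSales = 3.0704 × +15.2% = +46.7%.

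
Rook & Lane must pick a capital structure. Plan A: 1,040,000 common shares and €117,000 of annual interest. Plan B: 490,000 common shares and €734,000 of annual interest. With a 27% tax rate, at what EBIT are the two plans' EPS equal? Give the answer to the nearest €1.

€1,283,691

Set EPS_A = EPS_B: (EBIT − €117,000)(1 − 0.27) ÷ 1,040,000 = (EBIT − €734,000)(1 − 0.27) ÷ 490,000.
Cancelling (1 − t) and cross-multiplying: 490,000·(EBIT − 117,000) = 1,040,000·(EBIT − 734,000).
EBIT × (1,040,000 − 490,000) = 734,000 × 1,040,000 − 117,000 × 490,000 = 706,030,000,000, so EBIT = 706,030,000,000 ÷ 550,000 = 1,283,690.91.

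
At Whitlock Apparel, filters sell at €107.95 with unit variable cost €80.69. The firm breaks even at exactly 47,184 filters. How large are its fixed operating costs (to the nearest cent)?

€1,286,235.84

Unit CM = price − variable cost = €107.95 − €80.69 = €27.26.
Since BE = FC / CM, FC = 47,184 × €27.26 = €1,286,235.84.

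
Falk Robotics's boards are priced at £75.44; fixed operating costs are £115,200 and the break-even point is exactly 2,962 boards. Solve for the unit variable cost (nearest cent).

£36.55

At break-even, FC = Q × (P − VC), so P − VC = £115,200 ÷ 2,962 = £38.8926.
Variable cost per unit = £75.44 − £38.8926 = £36.55.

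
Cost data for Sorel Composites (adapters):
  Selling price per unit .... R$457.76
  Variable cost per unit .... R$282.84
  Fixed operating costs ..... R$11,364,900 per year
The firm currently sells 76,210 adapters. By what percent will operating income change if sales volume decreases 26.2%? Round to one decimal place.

At 76,210 units, contribution = 76,210 × R$174.92 = R$13,330,653.20.
EBIT = R$13,330,653.20 − R$11,364,900 = R$1,965,753.20.
Degree of operating leverage = R$13,330,653.20 / R$1,965,753.20 = 6.7814.
So EBIT moves 6.7814 × (-26.2%) = -177.7%.

-177.7%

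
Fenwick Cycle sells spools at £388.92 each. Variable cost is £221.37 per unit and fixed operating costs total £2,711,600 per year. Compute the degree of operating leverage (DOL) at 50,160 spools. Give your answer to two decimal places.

1.48

Total contribution margin = 50,160 × £167.55 = £8,404,308.00.
Operating income = contribution − fixed costs = £8,404,308.00 − £2,711,600 = £5,692,708.00.
So DOL = total CM / EBIT = £8,404,308.00 / £5,692,708.00 = 1.4763.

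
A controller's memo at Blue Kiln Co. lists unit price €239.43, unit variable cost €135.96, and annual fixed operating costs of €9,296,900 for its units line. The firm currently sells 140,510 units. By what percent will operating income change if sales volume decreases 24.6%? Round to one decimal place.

Contribution at this volume is 140,510 × €103.47 = €14,538,569.70.
Subtracting fixed costs: EBIT = €14,538,569.70 − €9,296,900 = €5,241,669.70.
DOL = contribution ÷ EBIT = €14,538,569.70 ÷ €5,241,669.70 = 2.7737.
%ΔEBIT = DOL × %ΔSales = 2.7737 × -24.6% = -68.2%.

-68.2%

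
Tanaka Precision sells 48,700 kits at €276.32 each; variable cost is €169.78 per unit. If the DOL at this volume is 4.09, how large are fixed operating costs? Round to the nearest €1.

Contribution at this volume is 48,700 × €106.54 = €5,188,498.00.
DOL = contribution / EBIT, so EBIT = €5,188,498.00 / 4.09 = €1,268,581.42.
Fixed costs = CM − EBIT = €5,188,498.00 − €1,268,581.42 = €3,919,917.

€3,919,917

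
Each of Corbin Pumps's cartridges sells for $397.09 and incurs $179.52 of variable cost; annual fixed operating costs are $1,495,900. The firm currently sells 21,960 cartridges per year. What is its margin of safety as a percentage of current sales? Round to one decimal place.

Each unit contributes $397.09 − $179.52 = $217.57. Break-even units = $1,495,900 ÷ $217.57 = 6,875.49; break-even revenue = 6,875.49 × $397.09 = $2,730,187.67.
Actual sales revenue = 21,960 × $397.09 = $8,720,096.40.
Margin of safety = ($8,720,096.40 − $2,730,187.67) ÷ $8,720,096.40 = 68.7%.

68.7%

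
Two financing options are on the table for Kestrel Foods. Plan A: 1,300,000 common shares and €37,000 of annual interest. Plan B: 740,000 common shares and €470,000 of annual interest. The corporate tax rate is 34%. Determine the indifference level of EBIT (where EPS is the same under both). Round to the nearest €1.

€1,042,179

Set EPS_A = EPS_B: (EBIT − €37,000)(1 − 0.34) ÷ 1,300,000 = (EBIT − €470,000)(1 − 0.34) ÷ 740,000.
Cancelling (1 − t) and cross-multiplying: 740,000·(EBIT − 37,000) = 1,300,000·(EBIT − 470,000).
Solving, EBIT = (470,000·1,300,000 − 37,000·740,000) / (1,300,000 − 740,000) = 583,620,000,000 / 560,000 = 1,042,178.57.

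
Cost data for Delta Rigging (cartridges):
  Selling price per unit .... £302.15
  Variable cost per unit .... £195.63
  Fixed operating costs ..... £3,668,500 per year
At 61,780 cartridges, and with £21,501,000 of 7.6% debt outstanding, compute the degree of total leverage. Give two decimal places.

Contribution at this volume is 61,780 × £106.52 = £6,580,805.60.
Operating income = contribution − fixed costs = £6,580,805.60 − £3,668,500 = £2,912,305.60. Interest = £1,634,076.00, so EBIT − I = £1,278,229.60.
DCL = contribution ÷ (EBIT − I) = £6,580,805.60 ÷ £1,278,229.60 = 5.1484.

5.15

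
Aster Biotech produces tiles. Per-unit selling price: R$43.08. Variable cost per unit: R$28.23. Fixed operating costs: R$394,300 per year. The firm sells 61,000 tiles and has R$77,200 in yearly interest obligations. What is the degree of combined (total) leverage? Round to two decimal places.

2.09

At 61,000 units, contribution = 61,000 × R$14.85 = R$905,850.00.
Subtracting fixed costs: EBIT = R$905,850.00 − R$394,300 = R$511,550.00. Interest = R$77,200.00, so EBIT − I = R$434,350.00.
Degree of total leverage = total CM / (EBIT − interest) = R$905,850.00 / R$434,350.00 = 2.0855.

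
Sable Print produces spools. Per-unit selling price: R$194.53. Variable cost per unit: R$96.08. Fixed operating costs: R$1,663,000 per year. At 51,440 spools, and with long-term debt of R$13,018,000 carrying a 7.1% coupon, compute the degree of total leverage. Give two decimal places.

2.04

Total contribution margin = 51,440 × R$98.45 = R$5,064,268.00.
EBIT = R$5,064,268.00 − R$1,663,000 = R$3,401,268.00. Interest = R$924,278.00.
DOL = R$5,064,268.00 ÷ R$3,401,268.00 = 1.4889; DFL = R$3,401,268.00 ÷ R$2,476,990.00 = 1.3731.
Combined leverage = 1.4889 × 1.3731 = 2.0444.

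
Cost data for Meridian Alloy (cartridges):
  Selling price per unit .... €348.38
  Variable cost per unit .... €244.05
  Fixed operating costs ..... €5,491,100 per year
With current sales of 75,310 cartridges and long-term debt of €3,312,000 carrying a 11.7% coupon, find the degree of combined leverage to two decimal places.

Total contribution margin = 75,310 × €104.33 = €7,857,092.30.
Subtracting fixed costs: EBIT = €7,857,092.30 − €5,491,100 = €2,365,992.30. Interest = €387,504.00, so EBIT − I = €1,978,488.30.
Degree of total leverage = total CM / (EBIT − interest) = €7,857,092.30 / €1,978,488.30 = 3.9713.

3.97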